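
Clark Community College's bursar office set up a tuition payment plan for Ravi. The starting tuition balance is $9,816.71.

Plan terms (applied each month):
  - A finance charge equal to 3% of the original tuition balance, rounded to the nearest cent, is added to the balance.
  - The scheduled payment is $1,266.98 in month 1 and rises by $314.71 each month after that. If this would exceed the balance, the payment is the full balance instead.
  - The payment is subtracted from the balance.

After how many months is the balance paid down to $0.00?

Month 1: opening $9,816.71; interest $294.50 → $10,111.21; payment $1,266.98; balance $8,844.23
Month 2: opening $8,844.23; interest $294.50 → $9,138.73; payment $1,581.69; balance $7,557.04
Month 3: opening $7,557.04; interest $294.50 → $7,851.54; payment $1,896.40; balance $5,955.14
Month 4: opening $5,955.14; interest $294.50 → $6,249.64; payment $2,211.11; balance $4,038.53
Month 5: opening $4,038.53; interest $294.50 → $4,333.03; payment $2,525.82; balance $1,807.21
Month 6: opening $1,807.21; interest $294.50 → $2,101.71; payment $2,101.71; balance $0.00
Balance reaches $0.00 in month 6.

6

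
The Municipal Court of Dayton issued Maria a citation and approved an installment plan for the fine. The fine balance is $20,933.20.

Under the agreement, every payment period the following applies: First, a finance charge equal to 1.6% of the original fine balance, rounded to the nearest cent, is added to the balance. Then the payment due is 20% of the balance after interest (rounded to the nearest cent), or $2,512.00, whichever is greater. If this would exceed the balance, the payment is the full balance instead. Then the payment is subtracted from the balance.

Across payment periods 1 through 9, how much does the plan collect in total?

$23,947.57

Payment period 1: $20,933.20 +$334.93 interest = $21,268.13; pay $4,253.63 → $17,014.50
Payment period 2: $17,014.50 +$334.93 interest = $17,349.43; pay $3,469.89 → $13,879.54
Payment period 3: $13,879.54 +$334.93 interest = $14,214.47; pay $2,842.89 → $11,371.58
Payment period 4: $11,371.58 +$334.93 interest = $11,706.51; pay $2,512.00 → $9,194.51
Payment period 5: $9,194.51 +$334.93 interest = $9,529.44; pay $2,512.00 → $7,017.44
Payment period 6: $7,017.44 +$334.93 interest = $7,352.37; pay $2,512.00 → $4,840.37
Payment period 7: $4,840.37 +$334.93 interest = $5,175.30; pay $2,512.00 → $2,663.30
Payment period 8: $2,663.30 +$334.93 interest = $2,998.23; pay $2,512.00 → $486.23
Payment period 9: $486.23 +$334.93 interest = $821.16; pay $821.16 → $0.00
Total paid: $23,947.57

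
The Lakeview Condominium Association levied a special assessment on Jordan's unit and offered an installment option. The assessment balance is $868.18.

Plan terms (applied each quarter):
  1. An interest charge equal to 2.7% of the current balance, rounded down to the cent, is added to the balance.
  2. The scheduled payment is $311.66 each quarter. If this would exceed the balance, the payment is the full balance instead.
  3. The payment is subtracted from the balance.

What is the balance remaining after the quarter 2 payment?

$283.95

Quarter 1: opening $868.18; interest $23.44 → $891.62; payment $311.66; balance $579.96
Quarter 2: opening $579.96; interest $15.65 → $595.61; payment $311.66; balance $283.95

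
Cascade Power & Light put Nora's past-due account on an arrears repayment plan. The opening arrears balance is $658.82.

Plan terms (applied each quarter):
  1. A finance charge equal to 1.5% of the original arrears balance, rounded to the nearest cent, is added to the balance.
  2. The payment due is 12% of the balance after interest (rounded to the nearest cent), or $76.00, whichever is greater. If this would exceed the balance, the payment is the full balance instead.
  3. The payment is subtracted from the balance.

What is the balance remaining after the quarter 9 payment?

Quarter 1: $658.82 +$9.88 interest = $668.70; pay $80.24 → $588.46
Quarter 2: $588.46 +$9.88 interest = $598.34; pay $76.00 → $522.34
Quarter 3: $522.34 +$9.88 interest = $532.22; pay $76.00 → $456.22
Quarter 4: $456.22 +$9.88 interest = $466.10; pay $76.00 → $390.10
Quarter 5: $390.10 +$9.88 interest = $399.98; pay $76.00 → $323.98
Quarter 6: $323.98 +$9.88 interest = $333.86; pay $76.00 → $257.86
Quarter 7: $257.86 +$9.88 interest = $267.74; pay $76.00 → $191.74
Quarter 8: $191.74 +$9.88 interest = $201.62; pay $76.00 → $125.62
Quarter 9: $125.62 +$9.88 interest = $135.50; pay $76.00 → $59.50

$59.50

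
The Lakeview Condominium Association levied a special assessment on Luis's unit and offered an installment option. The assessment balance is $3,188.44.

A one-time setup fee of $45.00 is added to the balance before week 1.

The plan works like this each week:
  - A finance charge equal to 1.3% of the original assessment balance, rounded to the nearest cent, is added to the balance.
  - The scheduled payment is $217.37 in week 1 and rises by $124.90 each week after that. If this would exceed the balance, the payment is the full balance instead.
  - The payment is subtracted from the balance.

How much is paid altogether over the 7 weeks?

Week 1: $3,233.44 +$41.45 interest = $3,274.89; pay $217.37 → $3,057.52
Week 2: $3,057.52 +$41.45 interest = $3,098.97; pay $342.27 → $2,756.70
Week 3: $2,756.70 +$41.45 interest = $2,798.15; pay $467.17 → $2,330.98
Week 4: $2,330.98 +$41.45 interest = $2,372.43; pay $592.07 → $1,780.36
Week 5: $1,780.36 +$41.45 interest = $1,821.81; pay $716.97 → $1,104.84
Week 6: $1,104.84 +$41.45 interest = $1,146.29; pay $841.87 → $304.42
Week 7: $304.42 +$41.45 interest = $345.87; pay $345.87 → $0.00
Total paid: $3,523.59

$3,523.59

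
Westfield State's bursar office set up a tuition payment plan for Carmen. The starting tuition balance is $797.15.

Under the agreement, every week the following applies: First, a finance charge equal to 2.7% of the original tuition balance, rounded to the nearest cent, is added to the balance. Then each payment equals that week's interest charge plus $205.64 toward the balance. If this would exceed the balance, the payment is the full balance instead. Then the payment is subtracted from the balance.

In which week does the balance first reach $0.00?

Week 1: $797.15 +$21.52 interest = $818.67; pay $227.16 → $591.51
Week 2: $591.51 +$21.52 interest = $613.03; pay $227.16 → $385.87
Week 3: $385.87 +$21.52 interest = $407.39; pay $227.16 → $180.23
Week 4: $180.23 +$21.52 interest = $201.75; pay $201.75 → $0.00
Balance reaches $0.00 in week 4.

4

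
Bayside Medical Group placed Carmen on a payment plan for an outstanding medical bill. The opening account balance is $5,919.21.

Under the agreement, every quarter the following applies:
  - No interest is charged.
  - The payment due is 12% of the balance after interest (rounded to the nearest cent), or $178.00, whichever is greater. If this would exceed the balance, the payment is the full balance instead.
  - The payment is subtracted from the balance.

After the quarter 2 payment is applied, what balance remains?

$4,583.83

Quarter 1: opening $5,919.21; payment $710.31; balance $5,208.90
Quarter 2: opening $5,208.90; payment $625.07; balance $4,583.83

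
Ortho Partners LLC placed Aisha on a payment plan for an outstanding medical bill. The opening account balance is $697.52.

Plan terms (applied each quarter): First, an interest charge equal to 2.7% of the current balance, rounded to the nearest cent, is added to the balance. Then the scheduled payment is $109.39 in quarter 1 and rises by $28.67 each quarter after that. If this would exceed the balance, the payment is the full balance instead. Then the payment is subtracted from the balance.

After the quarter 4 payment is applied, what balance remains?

$145.21

Quarter 1: $697.52 +$18.83 interest = $716.35; pay $109.39 → $606.96
Quarter 2: $606.96 +$16.39 interest = $623.35; pay $138.06 → $485.29
Quarter 3: $485.29 +$13.10 interest = $498.39; pay $166.73 → $331.66
Quarter 4: $331.66 +$8.95 interest = $340.61; pay $195.40 → $145.21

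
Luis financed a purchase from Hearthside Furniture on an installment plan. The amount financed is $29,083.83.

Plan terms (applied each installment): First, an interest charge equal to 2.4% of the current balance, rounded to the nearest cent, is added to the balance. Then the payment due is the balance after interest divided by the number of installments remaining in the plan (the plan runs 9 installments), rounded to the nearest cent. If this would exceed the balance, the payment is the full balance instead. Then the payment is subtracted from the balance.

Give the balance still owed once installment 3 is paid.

Installment 1: $29,083.83 +$698.01 interest = $29,781.84; pay $3,309.09 → $26,472.75
Installment 2: $26,472.75 +$635.35 interest = $27,108.10; pay $3,388.51 → $23,719.59
Installment 3: $23,719.59 +$569.27 interest = $24,288.86; pay $3,469.84 → $20,819.02

$20,819.02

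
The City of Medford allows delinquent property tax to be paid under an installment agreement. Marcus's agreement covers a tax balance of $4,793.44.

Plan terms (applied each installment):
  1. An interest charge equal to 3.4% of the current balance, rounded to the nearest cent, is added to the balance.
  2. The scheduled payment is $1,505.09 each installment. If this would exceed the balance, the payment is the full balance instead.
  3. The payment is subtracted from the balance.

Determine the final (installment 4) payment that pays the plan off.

$650.03

# | Opening | Interest | Payment | End bal
1 | $4,793.44 | $162.98 | $1,505.09 | $3,451.33
2 | $3,451.33 | $117.35 | $1,505.09 | $2,063.59
3 | $2,063.59 | $70.16 | $1,505.09 | $628.66
4 | $628.66 | $21.37 | $650.03 | $0.00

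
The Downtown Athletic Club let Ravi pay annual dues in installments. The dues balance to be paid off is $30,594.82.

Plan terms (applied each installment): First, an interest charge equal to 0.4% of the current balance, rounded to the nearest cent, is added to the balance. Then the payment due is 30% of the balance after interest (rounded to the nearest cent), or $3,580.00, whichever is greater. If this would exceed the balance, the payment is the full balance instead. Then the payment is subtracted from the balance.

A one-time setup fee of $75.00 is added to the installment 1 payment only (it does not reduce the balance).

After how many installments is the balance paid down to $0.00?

# | Opening | Interest | Payment | Fee | End bal
1 | $30,594.82 | $122.38 | $9,215.16 | $75.00 | $21,502.04
2 | $21,502.04 | $86.01 | $6,476.42 | — | $15,111.63
3 | $15,111.63 | $60.45 | $4,551.62 | — | $10,620.46
4 | $10,620.46 | $42.48 | $3,580.00 | — | $7,082.94
5 | $7,082.94 | $28.33 | $3,580.00 | — | $3,531.27
6 | $3,531.27 | $14.13 | $3,545.40 | — | $0.00
Balance reaches $0.00 in installment 6.

6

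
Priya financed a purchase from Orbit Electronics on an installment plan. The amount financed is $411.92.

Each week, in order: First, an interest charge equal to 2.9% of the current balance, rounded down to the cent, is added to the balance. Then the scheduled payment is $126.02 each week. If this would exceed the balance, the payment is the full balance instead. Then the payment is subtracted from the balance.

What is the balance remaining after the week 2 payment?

$180.45

Week 1: opening $411.92; interest $11.94 → $423.86; payment $126.02; balance $297.84
Week 2: opening $297.84; interest $8.63 → $306.47; payment $126.02; balance $180.45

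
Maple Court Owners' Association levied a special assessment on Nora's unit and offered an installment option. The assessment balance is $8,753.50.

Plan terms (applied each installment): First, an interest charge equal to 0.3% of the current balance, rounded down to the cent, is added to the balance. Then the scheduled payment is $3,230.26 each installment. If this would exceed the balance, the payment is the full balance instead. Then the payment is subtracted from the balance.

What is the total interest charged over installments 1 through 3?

$49.90

Installment 1: $8,753.50 +$26.26 interest = $8,779.76; pay $3,230.26 → $5,549.50
Installment 2: $5,549.50 +$16.64 interest = $5,566.14; pay $3,230.26 → $2,335.88
Installment 3: $2,335.88 +$7.00 interest = $2,342.88; pay $2,342.88 → $0.00
Total interest: $26.26 + $16.64 + $7.00 = $49.90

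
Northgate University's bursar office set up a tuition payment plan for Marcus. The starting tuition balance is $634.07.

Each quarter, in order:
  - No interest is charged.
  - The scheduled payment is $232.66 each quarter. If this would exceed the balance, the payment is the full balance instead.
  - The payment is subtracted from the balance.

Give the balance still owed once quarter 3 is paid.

Quarter 1: opening $634.07; payment $232.66; balance $401.41
Quarter 2: opening $401.41; payment $232.66; balance $168.75
Quarter 3: opening $168.75; payment $168.75; balance $0.00

$0.00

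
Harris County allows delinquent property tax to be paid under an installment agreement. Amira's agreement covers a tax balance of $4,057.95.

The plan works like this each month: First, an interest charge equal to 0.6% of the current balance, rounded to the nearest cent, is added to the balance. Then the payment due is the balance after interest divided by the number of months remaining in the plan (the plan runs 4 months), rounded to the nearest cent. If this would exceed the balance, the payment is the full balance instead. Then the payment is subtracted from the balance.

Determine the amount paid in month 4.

$1,039.05

# | Opening | Interest | Payment | End bal
1 | $4,057.95 | $24.35 | $1,020.58 | $3,061.72
2 | $3,061.72 | $18.37 | $1,026.70 | $2,053.39
3 | $2,053.39 | $12.32 | $1,032.86 | $1,032.85
4 | $1,032.85 | $6.20 | $1,039.05 | $0.00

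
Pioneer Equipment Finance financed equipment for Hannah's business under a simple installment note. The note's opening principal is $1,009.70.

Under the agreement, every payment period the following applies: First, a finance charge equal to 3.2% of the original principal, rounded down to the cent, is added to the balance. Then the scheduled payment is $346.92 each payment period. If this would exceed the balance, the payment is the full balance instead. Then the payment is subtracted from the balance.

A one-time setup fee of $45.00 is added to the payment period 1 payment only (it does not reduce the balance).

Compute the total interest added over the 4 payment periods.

$129.24

# | Opening | Interest | Payment | Fee | End bal
1 | $1,009.70 | $32.31 | $346.92 | $45.00 | $695.09
2 | $695.09 | $32.31 | $346.92 | — | $380.48
3 | $380.48 | $32.31 | $346.92 | — | $65.87
4 | $65.87 | $32.31 | $98.18 | — | $0.00
Total interest: $32.31 + $32.31 + $32.31 + $32.31 = $129.24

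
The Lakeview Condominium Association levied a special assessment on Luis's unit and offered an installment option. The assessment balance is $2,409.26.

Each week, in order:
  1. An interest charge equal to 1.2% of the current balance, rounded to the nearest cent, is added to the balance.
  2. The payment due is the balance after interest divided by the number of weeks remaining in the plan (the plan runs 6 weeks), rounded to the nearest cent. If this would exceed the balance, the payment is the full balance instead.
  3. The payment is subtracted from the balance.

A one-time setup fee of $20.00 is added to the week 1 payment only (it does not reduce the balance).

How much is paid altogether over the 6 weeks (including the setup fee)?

Week 1: opening $2,409.26; interest $28.91 → $2,438.17; payment $406.36 (+ $20.00 fee); balance $2,031.81
Week 2: opening $2,031.81; interest $24.38 → $2,056.19; payment $411.24; balance $1,644.95
Week 3: opening $1,644.95; interest $19.74 → $1,664.69; payment $416.17; balance $1,248.52
Week 4: opening $1,248.52; interest $14.98 → $1,263.50; payment $421.17; balance $842.33
Week 5: opening $842.33; interest $10.11 → $852.44; payment $426.22; balance $426.22
Week 6: opening $426.22; interest $5.11 → $431.33; payment $431.33; balance $0.00
Total paid: $2,532.49

$2,532.49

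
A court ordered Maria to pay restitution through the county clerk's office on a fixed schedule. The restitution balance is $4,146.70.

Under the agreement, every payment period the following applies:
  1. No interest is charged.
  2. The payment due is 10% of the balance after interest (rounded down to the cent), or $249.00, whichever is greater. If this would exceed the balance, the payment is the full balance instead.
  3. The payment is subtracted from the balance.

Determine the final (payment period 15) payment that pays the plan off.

$207.60

Payment period 1: opening $4,146.70; payment $414.67; balance $3,732.03
Payment period 2: opening $3,732.03; payment $373.20; balance $3,358.83
Payment period 3: opening $3,358.83; payment $335.88; balance $3,022.95
Payment period 4: opening $3,022.95; payment $302.29; balance $2,720.66
Payment period 5: opening $2,720.66; payment $272.06; balance $2,448.60
Payment period 6: opening $2,448.60; payment $249.00; balance $2,199.60
Payment period 7: opening $2,199.60; payment $249.00; balance $1,950.60
Payment period 8: opening $1,950.60; payment $249.00; balance $1,701.60
Payment period 9: opening $1,701.60; payment $249.00; balance $1,452.60
Payment period 10: opening $1,452.60; payment $249.00; balance $1,203.60
Payment period 11: opening $1,203.60; payment $249.00; balance $954.60
Payment period 12: opening $954.60; payment $249.00; balance $705.60
Payment period 13: opening $705.60; payment $249.00; balance $456.60
Payment period 14: opening $456.60; payment $249.00; balance $207.60
Payment period 15: opening $207.60; payment $207.60; balance $0.00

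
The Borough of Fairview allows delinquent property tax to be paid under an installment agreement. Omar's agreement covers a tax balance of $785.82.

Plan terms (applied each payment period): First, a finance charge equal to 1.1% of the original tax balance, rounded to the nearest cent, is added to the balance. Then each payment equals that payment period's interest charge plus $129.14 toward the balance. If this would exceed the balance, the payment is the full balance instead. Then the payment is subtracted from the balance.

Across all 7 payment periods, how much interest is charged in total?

$60.48

Payment period 1: opening $785.82; interest $8.64 → $794.46; payment $137.78; balance $656.68
Payment period 2: opening $656.68; interest $8.64 → $665.32; payment $137.78; balance $527.54
Payment period 3: opening $527.54; interest $8.64 → $536.18; payment $137.78; balance $398.40
Payment period 4: opening $398.40; interest $8.64 → $407.04; payment $137.78; balance $269.26
Payment period 5: opening $269.26; interest $8.64 → $277.90; payment $137.78; balance $140.12
Payment period 6: opening $140.12; interest $8.64 → $148.76; payment $137.78; balance $10.98
Payment period 7: opening $10.98; interest $8.64 → $19.62; payment $19.62; balance $0.00
Total interest: $8.64 + $8.64 + $8.64 + $8.64 + $8.64 + $8.64 + $8.64 = $60.48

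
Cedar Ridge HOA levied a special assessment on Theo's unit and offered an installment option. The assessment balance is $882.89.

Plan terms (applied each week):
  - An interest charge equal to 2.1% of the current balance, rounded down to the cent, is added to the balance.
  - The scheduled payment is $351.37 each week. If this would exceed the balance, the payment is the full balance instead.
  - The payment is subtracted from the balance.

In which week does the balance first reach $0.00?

3

# | Opening | Interest | Payment | End bal
1 | $882.89 | $18.54 | $351.37 | $550.06
2 | $550.06 | $11.55 | $351.37 | $210.24
3 | $210.24 | $4.41 | $214.65 | $0.00
Balance reaches $0.00 in week 3.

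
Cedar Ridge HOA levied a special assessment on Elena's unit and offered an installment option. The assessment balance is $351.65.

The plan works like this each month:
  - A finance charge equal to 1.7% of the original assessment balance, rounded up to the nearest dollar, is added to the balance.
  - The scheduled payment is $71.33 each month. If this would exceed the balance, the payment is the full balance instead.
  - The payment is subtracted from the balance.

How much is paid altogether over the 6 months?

$387.65

# | Opening | Interest | Payment | End bal
1 | $351.65 | $6.00 | $71.33 | $286.32
2 | $286.32 | $6.00 | $71.33 | $220.99
3 | $220.99 | $6.00 | $71.33 | $155.66
4 | $155.66 | $6.00 | $71.33 | $90.33
5 | $90.33 | $6.00 | $71.33 | $25.00
6 | $25.00 | $6.00 | $31.00 | $0.00
Total paid: $387.65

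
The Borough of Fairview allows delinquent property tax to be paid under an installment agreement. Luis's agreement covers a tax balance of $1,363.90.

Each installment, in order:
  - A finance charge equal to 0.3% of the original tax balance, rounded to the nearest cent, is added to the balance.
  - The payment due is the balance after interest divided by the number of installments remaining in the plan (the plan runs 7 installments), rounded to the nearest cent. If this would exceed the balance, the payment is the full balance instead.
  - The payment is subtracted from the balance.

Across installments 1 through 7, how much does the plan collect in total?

$1,392.53

Installment 1: opening $1,363.90; interest $4.09 → $1,367.99; payment $195.43; balance $1,172.56
Installment 2: opening $1,172.56; interest $4.09 → $1,176.65; payment $196.11; balance $980.54
Installment 3: opening $980.54; interest $4.09 → $984.63; payment $196.93; balance $787.70
Installment 4: opening $787.70; interest $4.09 → $791.79; payment $197.95; balance $593.84
Installment 5: opening $593.84; interest $4.09 → $597.93; payment $199.31; balance $398.62
Installment 6: opening $398.62; interest $4.09 → $402.71; payment $201.36; balance $201.35
Installment 7: opening $201.35; interest $4.09 → $205.44; payment $205.44; balance $0.00
Total paid: $1,392.53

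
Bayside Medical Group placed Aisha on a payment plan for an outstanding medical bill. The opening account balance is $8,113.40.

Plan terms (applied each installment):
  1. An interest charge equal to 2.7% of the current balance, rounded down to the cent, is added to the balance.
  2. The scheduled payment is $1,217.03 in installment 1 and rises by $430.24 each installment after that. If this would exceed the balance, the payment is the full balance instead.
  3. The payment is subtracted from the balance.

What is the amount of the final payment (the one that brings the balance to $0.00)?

Installment 1: opening $8,113.40; interest $219.06 → $8,332.46; payment $1,217.03; balance $7,115.43
Installment 2: opening $7,115.43; interest $192.11 → $7,307.54; payment $1,647.27; balance $5,660.27
Installment 3: opening $5,660.27; interest $152.82 → $5,813.09; payment $2,077.51; balance $3,735.58
Installment 4: opening $3,735.58; interest $100.86 → $3,836.44; payment $2,507.75; balance $1,328.69
Installment 5: opening $1,328.69; interest $35.87 → $1,364.56; payment $1,364.56; balance $0.00

$1,364.56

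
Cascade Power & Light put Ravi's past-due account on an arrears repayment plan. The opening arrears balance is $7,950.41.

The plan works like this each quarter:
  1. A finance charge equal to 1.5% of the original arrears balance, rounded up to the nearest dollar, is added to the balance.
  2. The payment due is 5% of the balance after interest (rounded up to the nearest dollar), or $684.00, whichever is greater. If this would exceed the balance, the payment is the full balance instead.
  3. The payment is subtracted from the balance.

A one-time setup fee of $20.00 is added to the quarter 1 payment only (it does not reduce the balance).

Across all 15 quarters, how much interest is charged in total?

# | Opening | Interest | Payment | Fee | End bal
1 | $7,950.41 | $120.00 | $684.00 | $20.00 | $7,386.41
2 | $7,386.41 | $120.00 | $684.00 | — | $6,822.41
3 | $6,822.41 | $120.00 | $684.00 | — | $6,258.41
4 | $6,258.41 | $120.00 | $684.00 | — | $5,694.41
5 | $5,694.41 | $120.00 | $684.00 | — | $5,130.41
6 | $5,130.41 | $120.00 | $684.00 | — | $4,566.41
7 | $4,566.41 | $120.00 | $684.00 | — | $4,002.41
8 | $4,002.41 | $120.00 | $684.00 | — | $3,438.41
9 | $3,438.41 | $120.00 | $684.00 | — | $2,874.41
10 | $2,874.41 | $120.00 | $684.00 | — | $2,310.41
11 | $2,310.41 | $120.00 | $684.00 | — | $1,746.41
12 | $1,746.41 | $120.00 | $684.00 | — | $1,182.41
13 | $1,182.41 | $120.00 | $684.00 | — | $618.41
14 | $618.41 | $120.00 | $684.00 | — | $54.41
15 | $54.41 | $120.00 | $174.41 | — | $0.00
Total interest: $120.00 + $120.00 + $120.00 + $120.00 + $120.00 + $120.00 + $120.00 + $120.00 + $120.00 + $120.00 + $120.00 + $120.00 + $120.00 + $120.00 + $120.00 = $1,800.00

$1,800.00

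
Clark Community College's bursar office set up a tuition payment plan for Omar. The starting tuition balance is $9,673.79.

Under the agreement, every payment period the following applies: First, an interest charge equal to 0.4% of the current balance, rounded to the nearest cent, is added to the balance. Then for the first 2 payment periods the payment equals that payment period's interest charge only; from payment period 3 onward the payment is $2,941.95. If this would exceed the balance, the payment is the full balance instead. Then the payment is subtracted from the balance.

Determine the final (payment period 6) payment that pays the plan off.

$932.86

Payment period 1: opening $9,673.79; interest $38.70 → $9,712.49; payment $38.70; balance $9,673.79
Payment period 2: opening $9,673.79; interest $38.70 → $9,712.49; payment $38.70; balance $9,673.79
Payment period 3: opening $9,673.79; interest $38.70 → $9,712.49; payment $2,941.95; balance $6,770.54
Payment period 4: opening $6,770.54; interest $27.08 → $6,797.62; payment $2,941.95; balance $3,855.67
Payment period 5: opening $3,855.67; interest $15.42 → $3,871.09; payment $2,941.95; balance $929.14
Payment period 6: opening $929.14; interest $3.72 → $932.86; payment $932.86; balance $0.00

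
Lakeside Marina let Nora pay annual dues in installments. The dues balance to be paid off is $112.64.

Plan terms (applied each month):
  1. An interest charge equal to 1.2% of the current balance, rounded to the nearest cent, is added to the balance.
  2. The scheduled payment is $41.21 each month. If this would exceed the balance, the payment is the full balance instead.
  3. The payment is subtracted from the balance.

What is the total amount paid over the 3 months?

Month 1: opening $112.64; interest $1.35 → $113.99; payment $41.21; balance $72.78
Month 2: opening $72.78; interest $0.87 → $73.65; payment $41.21; balance $32.44
Month 3: opening $32.44; interest $0.39 → $32.83; payment $32.83; balance $0.00
Total paid: $115.25

$115.25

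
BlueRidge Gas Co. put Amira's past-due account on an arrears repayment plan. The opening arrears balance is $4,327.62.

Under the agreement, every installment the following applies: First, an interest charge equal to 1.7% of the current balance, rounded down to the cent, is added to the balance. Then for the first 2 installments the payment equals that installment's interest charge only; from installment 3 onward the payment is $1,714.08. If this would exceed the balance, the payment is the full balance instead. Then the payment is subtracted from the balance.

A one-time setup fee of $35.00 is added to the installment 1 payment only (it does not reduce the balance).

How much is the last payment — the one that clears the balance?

Installment 1: $4,327.62 +$73.56 interest = $4,401.18; pay $73.56 (+ $35.00 fee) → $4,327.62
Installment 2: $4,327.62 +$73.56 interest = $4,401.18; pay $73.56 → $4,327.62
Installment 3: $4,327.62 +$73.56 interest = $4,401.18; pay $1,714.08 → $2,687.10
Installment 4: $2,687.10 +$45.68 interest = $2,732.78; pay $1,714.08 → $1,018.70
Installment 5: $1,018.70 +$17.31 interest = $1,036.01; pay $1,036.01 → $0.00

$1,036.01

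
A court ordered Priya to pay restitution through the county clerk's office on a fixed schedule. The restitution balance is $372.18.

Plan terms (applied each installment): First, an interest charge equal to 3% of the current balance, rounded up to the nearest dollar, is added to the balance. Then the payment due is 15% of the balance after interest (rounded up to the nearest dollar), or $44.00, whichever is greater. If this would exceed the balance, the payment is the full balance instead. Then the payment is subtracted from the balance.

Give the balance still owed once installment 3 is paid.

$249.18

Installment 1: opening $372.18; interest $12.00 → $384.18; payment $58.00; balance $326.18
Installment 2: opening $326.18; interest $10.00 → $336.18; payment $51.00; balance $285.18
Installment 3: opening $285.18; interest $9.00 → $294.18; payment $45.00; balance $249.18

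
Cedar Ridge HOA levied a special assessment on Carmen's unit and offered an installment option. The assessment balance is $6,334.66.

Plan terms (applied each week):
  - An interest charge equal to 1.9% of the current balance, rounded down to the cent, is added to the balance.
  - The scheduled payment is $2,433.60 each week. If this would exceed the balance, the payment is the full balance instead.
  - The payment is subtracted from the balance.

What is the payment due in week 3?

$1,695.82

# | Opening | Interest | Payment | End bal
1 | $6,334.66 | $120.35 | $2,433.60 | $4,021.41
2 | $4,021.41 | $76.40 | $2,433.60 | $1,664.21
3 | $1,664.21 | $31.61 | $1,695.82 | $0.00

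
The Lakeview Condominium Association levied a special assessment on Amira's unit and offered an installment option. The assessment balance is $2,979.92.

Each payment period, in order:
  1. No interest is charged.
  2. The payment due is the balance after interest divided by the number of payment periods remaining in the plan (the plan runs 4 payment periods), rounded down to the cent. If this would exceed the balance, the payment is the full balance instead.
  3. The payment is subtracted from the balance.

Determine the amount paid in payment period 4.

Payment period 1: $2,979.92 − $744.98 → $2,234.94
Payment period 2: $2,234.94 − $744.98 → $1,489.96
Payment period 3: $1,489.96 − $744.98 → $744.98
Payment period 4: $744.98 − $744.98 → $0.00

$744.98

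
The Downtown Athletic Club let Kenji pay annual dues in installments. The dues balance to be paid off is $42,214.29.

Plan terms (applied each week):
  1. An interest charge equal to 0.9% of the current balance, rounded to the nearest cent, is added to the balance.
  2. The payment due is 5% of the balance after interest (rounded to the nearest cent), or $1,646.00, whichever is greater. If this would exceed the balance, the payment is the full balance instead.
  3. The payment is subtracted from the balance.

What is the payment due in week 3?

Week 1: opening $42,214.29; interest $379.93 → $42,594.22; payment $2,129.71; balance $40,464.51
Week 2: opening $40,464.51; interest $364.18 → $40,828.69; payment $2,041.43; balance $38,787.26
Week 3: opening $38,787.26; interest $349.09 → $39,136.35; payment $1,956.82; balance $37,179.53

$1,956.82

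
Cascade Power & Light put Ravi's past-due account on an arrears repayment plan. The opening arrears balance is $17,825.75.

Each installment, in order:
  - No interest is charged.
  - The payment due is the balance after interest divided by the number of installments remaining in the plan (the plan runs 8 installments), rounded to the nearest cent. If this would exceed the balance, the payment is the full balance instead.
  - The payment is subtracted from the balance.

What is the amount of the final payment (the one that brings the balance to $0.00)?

Installment 1: $17,825.75 − $2,228.22 → $15,597.53
Installment 2: $15,597.53 − $2,228.22 → $13,369.31
Installment 3: $13,369.31 − $2,228.22 → $11,141.09
Installment 4: $11,141.09 − $2,228.22 → $8,912.87
Installment 5: $8,912.87 − $2,228.22 → $6,684.65
Installment 6: $6,684.65 − $2,228.22 → $4,456.43
Installment 7: $4,456.43 − $2,228.22 → $2,228.21
Installment 8: $2,228.21 − $2,228.21 → $0.00

$2,228.21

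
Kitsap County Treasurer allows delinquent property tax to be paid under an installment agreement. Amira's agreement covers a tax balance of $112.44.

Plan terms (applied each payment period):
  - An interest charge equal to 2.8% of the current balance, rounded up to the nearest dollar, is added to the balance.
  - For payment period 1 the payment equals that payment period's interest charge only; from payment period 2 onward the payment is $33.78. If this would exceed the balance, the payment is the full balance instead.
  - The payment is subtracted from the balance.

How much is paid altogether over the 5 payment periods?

# | Opening | Interest | Payment | End bal
1 | $112.44 | $4.00 | $4.00 | $112.44
2 | $112.44 | $4.00 | $33.78 | $82.66
3 | $82.66 | $3.00 | $33.78 | $51.88
4 | $51.88 | $2.00 | $33.78 | $20.10
5 | $20.10 | $1.00 | $21.10 | $0.00
Total paid: $126.44

$126.44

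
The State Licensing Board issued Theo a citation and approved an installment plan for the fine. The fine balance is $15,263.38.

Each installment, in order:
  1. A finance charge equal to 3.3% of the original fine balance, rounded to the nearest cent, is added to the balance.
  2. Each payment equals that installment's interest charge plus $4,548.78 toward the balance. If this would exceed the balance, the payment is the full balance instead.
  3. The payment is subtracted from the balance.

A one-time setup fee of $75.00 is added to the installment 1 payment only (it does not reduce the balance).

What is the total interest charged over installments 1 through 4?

Installment 1: $15,263.38 +$503.69 interest = $15,767.07; pay $5,052.47 (+ $75.00 fee) → $10,714.60
Installment 2: $10,714.60 +$503.69 interest = $11,218.29; pay $5,052.47 → $6,165.82
Installment 3: $6,165.82 +$503.69 interest = $6,669.51; pay $5,052.47 → $1,617.04
Installment 4: $1,617.04 +$503.69 interest = $2,120.73; pay $2,120.73 → $0.00
Total interest: $503.69 + $503.69 + $503.69 + $503.69 = $2,014.76

$2,014.76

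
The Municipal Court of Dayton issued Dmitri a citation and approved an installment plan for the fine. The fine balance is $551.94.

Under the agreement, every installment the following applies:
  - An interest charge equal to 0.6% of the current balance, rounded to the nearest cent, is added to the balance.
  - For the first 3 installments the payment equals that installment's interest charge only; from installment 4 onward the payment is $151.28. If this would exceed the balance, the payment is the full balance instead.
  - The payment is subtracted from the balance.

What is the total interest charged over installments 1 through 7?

$17.82

Installment 1: opening $551.94; interest $3.31 → $555.25; payment $3.31; balance $551.94
Installment 2: opening $551.94; interest $3.31 → $555.25; payment $3.31; balance $551.94
Installment 3: opening $551.94; interest $3.31 → $555.25; payment $3.31; balance $551.94
Installment 4: opening $551.94; interest $3.31 → $555.25; payment $151.28; balance $403.97
Installment 5: opening $403.97; interest $2.42 → $406.39; payment $151.28; balance $255.11
Installment 6: opening $255.11; interest $1.53 → $256.64; payment $151.28; balance $105.36
Installment 7: opening $105.36; interest $0.63 → $105.99; payment $105.99; balance $0.00
Total interest: $3.31 + $3.31 + $3.31 + $3.31 + $2.42 + $1.53 + $0.63 = $17.82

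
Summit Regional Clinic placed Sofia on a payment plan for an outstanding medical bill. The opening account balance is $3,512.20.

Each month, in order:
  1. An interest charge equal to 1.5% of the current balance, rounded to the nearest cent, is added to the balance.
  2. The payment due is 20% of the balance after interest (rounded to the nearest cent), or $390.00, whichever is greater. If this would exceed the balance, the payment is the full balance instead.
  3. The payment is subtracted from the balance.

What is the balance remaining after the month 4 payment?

$1,518.59

Month 1: opening $3,512.20; interest $52.68 → $3,564.88; payment $712.98; balance $2,851.90
Month 2: opening $2,851.90; interest $42.78 → $2,894.68; payment $578.94; balance $2,315.74
Month 3: opening $2,315.74; interest $34.74 → $2,350.48; payment $470.10; balance $1,880.38
Month 4: opening $1,880.38; interest $28.21 → $1,908.59; payment $390.00; balance $1,518.59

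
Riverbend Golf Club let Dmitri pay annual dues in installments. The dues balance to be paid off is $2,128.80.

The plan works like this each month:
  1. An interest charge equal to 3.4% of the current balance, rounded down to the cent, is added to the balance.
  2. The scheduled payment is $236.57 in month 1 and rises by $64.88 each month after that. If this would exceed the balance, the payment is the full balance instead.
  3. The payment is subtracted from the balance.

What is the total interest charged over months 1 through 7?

$302.61

Month 1: $2,128.80 +$72.37 interest = $2,201.17; pay $236.57 → $1,964.60
Month 2: $1,964.60 +$66.79 interest = $2,031.39; pay $301.45 → $1,729.94
Month 3: $1,729.94 +$58.81 interest = $1,788.75; pay $366.33 → $1,422.42
Month 4: $1,422.42 +$48.36 interest = $1,470.78; pay $431.21 → $1,039.57
Month 5: $1,039.57 +$35.34 interest = $1,074.91; pay $496.09 → $578.82
Month 6: $578.82 +$19.67 interest = $598.49; pay $560.97 → $37.52
Month 7: $37.52 +$1.27 interest = $38.79; pay $38.79 → $0.00
Total interest: $72.37 + $66.79 + $58.81 + $48.36 + $35.34 + $19.67 + $1.27 = $302.61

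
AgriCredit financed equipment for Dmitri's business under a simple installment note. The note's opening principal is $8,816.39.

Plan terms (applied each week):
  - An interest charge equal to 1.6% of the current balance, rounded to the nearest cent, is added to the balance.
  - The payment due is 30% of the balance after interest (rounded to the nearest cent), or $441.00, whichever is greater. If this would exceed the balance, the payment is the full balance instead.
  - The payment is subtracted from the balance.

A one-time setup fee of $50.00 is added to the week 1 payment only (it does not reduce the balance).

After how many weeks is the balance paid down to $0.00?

9

Week 1: opening $8,816.39; interest $141.06 → $8,957.45; payment $2,687.24 (+ $50.00 fee); balance $6,270.21
Week 2: opening $6,270.21; interest $100.32 → $6,370.53; payment $1,911.16; balance $4,459.37
Week 3: opening $4,459.37; interest $71.35 → $4,530.72; payment $1,359.22; balance $3,171.50
Week 4: opening $3,171.50; interest $50.74 → $3,222.24; payment $966.67; balance $2,255.57
Week 5: opening $2,255.57; interest $36.09 → $2,291.66; payment $687.50; balance $1,604.16
Week 6: opening $1,604.16; interest $25.67 → $1,629.83; payment $488.95; balance $1,140.88
Week 7: opening $1,140.88; interest $18.25 → $1,159.13; payment $441.00; balance $718.13
Week 8: opening $718.13; interest $11.49 → $729.62; payment $441.00; balance $288.62
Week 9: opening $288.62; interest $4.62 → $293.24; payment $293.24; balance $0.00
Balance reaches $0.00 in week 9.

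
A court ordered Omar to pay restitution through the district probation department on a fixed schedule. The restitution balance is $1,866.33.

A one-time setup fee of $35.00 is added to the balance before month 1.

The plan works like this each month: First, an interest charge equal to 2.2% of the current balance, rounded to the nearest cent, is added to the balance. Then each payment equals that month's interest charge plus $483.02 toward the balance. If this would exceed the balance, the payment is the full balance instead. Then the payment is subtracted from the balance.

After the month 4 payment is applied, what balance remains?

$0.00

Month 1: opening $1,901.33; interest $41.83 → $1,943.16; payment $524.85; balance $1,418.31
Month 2: opening $1,418.31; interest $31.20 → $1,449.51; payment $514.22; balance $935.29
Month 3: opening $935.29; interest $20.58 → $955.87; payment $503.60; balance $452.27
Month 4: opening $452.27; interest $9.95 → $462.22; payment $462.22; balance $0.00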